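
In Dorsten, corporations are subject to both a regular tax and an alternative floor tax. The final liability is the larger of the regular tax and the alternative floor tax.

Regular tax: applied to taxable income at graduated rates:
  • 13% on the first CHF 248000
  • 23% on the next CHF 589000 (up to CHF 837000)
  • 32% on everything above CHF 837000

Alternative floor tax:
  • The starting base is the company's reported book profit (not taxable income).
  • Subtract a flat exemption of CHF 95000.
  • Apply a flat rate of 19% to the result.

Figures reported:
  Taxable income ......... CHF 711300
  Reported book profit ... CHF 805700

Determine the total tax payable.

CHF 138799

Alternative floor tax:
  Base (reported book profit): CHF 805700
  Less exemption CHF 95000 → base CHF 710700
  CHF 710700 × 19% = CHF 135033

Regular tax:
  CHF 248000 × 13% = CHF 32240
  CHF 463300 × 23% = CHF 106559
  → CHF 138799

CHF 138799 > CHF 135033, so the regular tax governs.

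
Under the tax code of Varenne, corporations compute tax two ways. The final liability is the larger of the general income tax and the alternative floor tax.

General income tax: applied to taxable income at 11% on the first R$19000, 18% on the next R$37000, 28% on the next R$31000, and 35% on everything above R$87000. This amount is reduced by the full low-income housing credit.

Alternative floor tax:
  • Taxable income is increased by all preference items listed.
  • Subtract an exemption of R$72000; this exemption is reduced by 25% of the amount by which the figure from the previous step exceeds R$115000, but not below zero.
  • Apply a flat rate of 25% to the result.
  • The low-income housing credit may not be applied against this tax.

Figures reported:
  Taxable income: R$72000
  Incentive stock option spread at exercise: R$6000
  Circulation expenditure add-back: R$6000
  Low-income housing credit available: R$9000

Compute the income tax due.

Alternative floor tax:
  Adjusted income: R$72000 + R$6000 + R$6000 = R$84000
  Exemption: R$84000 ≤ R$115000, so full R$72000 applies
  Base: R$84000 − R$72000 = R$12000
  R$12000 × 25% = R$3000

General income tax:
  R$19000 × 11% = R$2090
  R$37000 × 18% = R$6660
  R$16000 × 28% = R$4480
  → R$13230
  Less low-income housing credit R$9000 → R$4230

R$4230 > R$3000, so the general income tax governs.

R$4230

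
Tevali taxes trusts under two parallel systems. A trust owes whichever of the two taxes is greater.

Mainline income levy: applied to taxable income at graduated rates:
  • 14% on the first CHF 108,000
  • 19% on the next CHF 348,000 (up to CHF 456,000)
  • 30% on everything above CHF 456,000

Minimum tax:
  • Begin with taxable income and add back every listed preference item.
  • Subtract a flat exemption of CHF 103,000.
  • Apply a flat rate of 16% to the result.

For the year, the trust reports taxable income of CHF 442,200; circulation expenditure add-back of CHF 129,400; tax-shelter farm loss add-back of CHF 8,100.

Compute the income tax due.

Mainline income levy:
  CHF 108,000 × 14% = CHF 15,120
  CHF 334,200 × 19% = CHF 63,498
  → CHF 78,618

Minimum tax:
  Adjusted income: CHF 442,200 + CHF 129,400 + CHF 8,100 = CHF 579,700
  Less exemption CHF 103,000 → base CHF 476,700
  CHF 476,700 × 16% = CHF 76,272

CHF 78,618 > CHF 76,272, so the mainline income levy governs.

CHF 78,618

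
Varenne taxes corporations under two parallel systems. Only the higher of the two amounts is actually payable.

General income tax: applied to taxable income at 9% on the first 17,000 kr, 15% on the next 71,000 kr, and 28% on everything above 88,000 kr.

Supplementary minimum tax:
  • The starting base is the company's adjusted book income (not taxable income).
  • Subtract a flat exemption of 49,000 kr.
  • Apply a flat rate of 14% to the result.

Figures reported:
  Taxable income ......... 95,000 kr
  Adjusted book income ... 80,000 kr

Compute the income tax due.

General income tax:
  17,000 kr × 9% = 1,530 kr
  71,000 kr × 15% = 10,650 kr
  7,000 kr × 28% = 1,960 kr
  → 14,140 kr

Supplementary minimum tax:
  Base (adjusted book income): 80,000 kr
  Less exemption 49,000 kr → base 31,000 kr
  31,000 kr × 14% = 4,340 kr

14,140 kr > 4,340 kr, so the general income tax governs.

14,140 kr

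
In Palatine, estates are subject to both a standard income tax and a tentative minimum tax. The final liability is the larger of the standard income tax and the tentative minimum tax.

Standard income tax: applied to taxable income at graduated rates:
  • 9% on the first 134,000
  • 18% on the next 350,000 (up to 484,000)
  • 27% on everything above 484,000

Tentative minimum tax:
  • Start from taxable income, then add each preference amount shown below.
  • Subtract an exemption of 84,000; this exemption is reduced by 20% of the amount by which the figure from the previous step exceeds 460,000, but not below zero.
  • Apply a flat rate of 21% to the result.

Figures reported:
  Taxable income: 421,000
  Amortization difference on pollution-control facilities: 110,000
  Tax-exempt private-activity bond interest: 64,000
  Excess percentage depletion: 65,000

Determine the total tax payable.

129,360

Standard income tax:
  134,000 × 9% = 12,060
  287,000 × 18% = 51,660
  → 63,720

Tentative minimum tax:
  Adjusted income: 421,000 + 110,000 + 64,000 + 65,000 = 660,000
  Exemption: 84,000 − 20% × (660,000 − 460,000) = 84,000 − 40,000 = 44,000
  Base: 660,000 − 44,000 = 616,000
  616,000 × 21% = 129,360

129,360 > 63,720, so the tentative minimum tax is the binding amount.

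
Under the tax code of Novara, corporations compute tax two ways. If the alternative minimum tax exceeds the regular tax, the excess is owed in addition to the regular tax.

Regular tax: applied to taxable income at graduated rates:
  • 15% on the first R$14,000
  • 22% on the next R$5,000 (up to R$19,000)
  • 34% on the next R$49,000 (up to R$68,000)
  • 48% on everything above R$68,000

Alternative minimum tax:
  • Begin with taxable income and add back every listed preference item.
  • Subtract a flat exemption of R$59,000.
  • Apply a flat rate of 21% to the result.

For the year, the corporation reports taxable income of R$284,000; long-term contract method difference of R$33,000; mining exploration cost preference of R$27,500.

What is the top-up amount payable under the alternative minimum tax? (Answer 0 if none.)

Alternative minimum tax:
  Adjusted income: R$284,000 + R$33,000 + R$27,500 = R$344,500
  Less exemption R$59,000 → base R$285,500
  R$285,500 × 21% = R$59,955

Regular tax:
  R$14,000 × 15% = R$2,100
  R$5,000 × 22% = R$1,100
  R$49,000 × 34% = R$16,660
  R$216,000 × 48% = R$103,680
  → R$123,540

R$59,955 ≤ R$123,540, so no add-on is due.

R$0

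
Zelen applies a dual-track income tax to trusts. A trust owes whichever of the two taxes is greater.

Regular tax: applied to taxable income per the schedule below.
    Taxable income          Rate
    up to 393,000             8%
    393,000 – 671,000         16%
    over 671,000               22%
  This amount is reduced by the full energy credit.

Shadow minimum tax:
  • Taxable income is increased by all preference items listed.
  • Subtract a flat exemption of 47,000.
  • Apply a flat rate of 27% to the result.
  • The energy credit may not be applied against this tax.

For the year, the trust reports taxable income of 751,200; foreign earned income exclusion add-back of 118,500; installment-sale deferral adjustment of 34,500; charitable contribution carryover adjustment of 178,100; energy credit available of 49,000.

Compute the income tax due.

279,531

Shadow minimum tax:
  Adjusted income: 751,200 + 118,500 + 34,500 + 178,100 = 1,082,300
  Less exemption 47,000 → base 1,035,300
  1,035,300 × 27% = 279,531

Regular tax:
  393,000 × 8% = 31,440
  278,000 × 16% = 44,480
  80,200 × 22% = 17,644
  → 93,564
  Less energy credit 49,000 → 44,564

279,531 > 44,564, so the shadow minimum tax is the binding amount.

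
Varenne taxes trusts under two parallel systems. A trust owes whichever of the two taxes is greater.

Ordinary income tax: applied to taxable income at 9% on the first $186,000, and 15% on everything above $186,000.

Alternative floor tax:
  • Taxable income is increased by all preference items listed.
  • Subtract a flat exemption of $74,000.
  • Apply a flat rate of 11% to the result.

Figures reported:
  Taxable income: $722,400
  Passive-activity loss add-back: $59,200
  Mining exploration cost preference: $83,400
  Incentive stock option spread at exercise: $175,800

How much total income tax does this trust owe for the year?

Alternative floor tax:
  Adjusted income: $722,400 + $59,200 + $83,400 + $175,800 = $1,040,800
  Less exemption $74,000 → base $966,800
  $966,800 × 11% = $106,348

Ordinary income tax:
  $186,000 × 9% = $16,740
  $536,400 × 15% = $80,460
  → $97,200

$106,348 > $97,200, so the alternative floor tax is the binding amount.

$106,348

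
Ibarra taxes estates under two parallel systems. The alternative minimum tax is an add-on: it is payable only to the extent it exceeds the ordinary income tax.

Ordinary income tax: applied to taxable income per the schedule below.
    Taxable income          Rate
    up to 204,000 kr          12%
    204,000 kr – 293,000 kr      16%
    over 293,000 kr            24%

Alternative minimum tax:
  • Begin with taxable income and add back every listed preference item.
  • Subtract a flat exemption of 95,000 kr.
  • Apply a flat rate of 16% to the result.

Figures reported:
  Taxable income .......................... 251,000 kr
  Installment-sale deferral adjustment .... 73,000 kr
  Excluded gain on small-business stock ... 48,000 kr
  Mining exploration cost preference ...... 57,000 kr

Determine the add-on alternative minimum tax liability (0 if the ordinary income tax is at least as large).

Ordinary income tax:
  204,000 kr × 12% = 24,480 kr
  47,000 kr × 16% = 7,520 kr
  → 32,000 kr

Alternative minimum tax:
  Adjusted income: 251,000 kr + 73,000 kr + 48,000 kr + 57,000 kr = 429,000 kr
  Less exemption 95,000 kr → base 334,000 kr
  334,000 kr × 16% = 53,440 kr

Excess of alternative minimum tax over ordinary income tax: 53,440 kr − 32,000 kr = 21,440 kr.

21,440 kr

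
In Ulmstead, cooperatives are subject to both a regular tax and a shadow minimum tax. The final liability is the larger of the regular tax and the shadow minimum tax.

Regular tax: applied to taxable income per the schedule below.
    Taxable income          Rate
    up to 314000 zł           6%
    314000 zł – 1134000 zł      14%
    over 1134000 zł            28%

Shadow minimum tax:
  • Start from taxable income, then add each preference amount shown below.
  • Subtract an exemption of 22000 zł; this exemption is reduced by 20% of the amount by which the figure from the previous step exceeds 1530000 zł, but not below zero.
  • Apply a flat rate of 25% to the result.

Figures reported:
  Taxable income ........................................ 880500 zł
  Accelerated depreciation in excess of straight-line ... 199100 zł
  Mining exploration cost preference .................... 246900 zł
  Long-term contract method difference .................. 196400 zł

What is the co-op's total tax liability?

Regular tax:
  314000 zł × 6% = 18840 zł
  566500 zł × 14% = 79310 zł
  → 98150 zł

Shadow minimum tax:
  Adjusted income: 880500 zł + 199100 zł + 246900 zł + 196400 zł = 1522900 zł
  Exemption: 1522900 zł ≤ 1530000 zł, so full 22000 zł applies
  Base: 1522900 zł − 22000 zł = 1500900 zł
  1500900 zł × 25% = 375225 zł

375225 zł > 98150 zł, so the shadow minimum tax is the binding amount.

375225 zł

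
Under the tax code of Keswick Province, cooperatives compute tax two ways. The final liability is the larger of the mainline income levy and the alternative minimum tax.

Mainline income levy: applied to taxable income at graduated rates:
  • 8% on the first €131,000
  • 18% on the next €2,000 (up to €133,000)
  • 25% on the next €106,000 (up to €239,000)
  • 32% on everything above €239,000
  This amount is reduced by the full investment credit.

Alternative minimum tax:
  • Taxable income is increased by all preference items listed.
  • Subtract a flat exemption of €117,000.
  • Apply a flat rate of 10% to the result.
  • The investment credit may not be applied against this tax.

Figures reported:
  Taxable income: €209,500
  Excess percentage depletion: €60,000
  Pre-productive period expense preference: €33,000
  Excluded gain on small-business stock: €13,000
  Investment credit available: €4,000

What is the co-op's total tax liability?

Alternative minimum tax:
  Adjusted income: €209,500 + €60,000 + €33,000 + €13,000 = €315,500
  Less exemption €117,000 → base €198,500
  €198,500 × 10% = €19,850

Mainline income levy:
  €131,000 × 8% = €10,480
  €2,000 × 18% = €360
  €76,500 × 25% = €19,125
  → €29,965
  Less investment credit €4,000 → €25,965

€25,965 > €19,850, so the mainline income levy governs.

€25,965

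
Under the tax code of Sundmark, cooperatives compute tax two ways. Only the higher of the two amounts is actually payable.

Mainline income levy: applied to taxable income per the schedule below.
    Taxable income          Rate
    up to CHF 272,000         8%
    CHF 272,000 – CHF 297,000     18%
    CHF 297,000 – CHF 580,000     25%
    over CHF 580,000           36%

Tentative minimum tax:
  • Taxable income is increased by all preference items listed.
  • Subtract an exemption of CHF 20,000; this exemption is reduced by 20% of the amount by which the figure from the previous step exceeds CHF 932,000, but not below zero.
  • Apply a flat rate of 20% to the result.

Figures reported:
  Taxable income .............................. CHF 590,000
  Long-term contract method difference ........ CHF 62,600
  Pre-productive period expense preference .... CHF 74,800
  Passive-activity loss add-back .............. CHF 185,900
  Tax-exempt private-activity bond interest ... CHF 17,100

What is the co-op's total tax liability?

CHF 182,080

Tentative minimum tax:
  Adjusted income: CHF 590,000 + CHF 62,600 + CHF 74,800 + CHF 185,900 + CHF 17,100 = CHF 930,400
  Exemption: CHF 930,400 ≤ CHF 932,000, so full CHF 20,000 applies
  Base: CHF 930,400 − CHF 20,000 = CHF 910,400
  CHF 910,400 × 20% = CHF 182,080

Mainline income levy:
  CHF 272,000 × 8% = CHF 21,760
  CHF 25,000 × 18% = CHF 4,500
  CHF 283,000 × 25% = CHF 70,750
  CHF 10,000 × 36% = CHF 3,600
  → CHF 100,610

CHF 182,080 > CHF 100,610, so the tentative minimum tax is the binding amount.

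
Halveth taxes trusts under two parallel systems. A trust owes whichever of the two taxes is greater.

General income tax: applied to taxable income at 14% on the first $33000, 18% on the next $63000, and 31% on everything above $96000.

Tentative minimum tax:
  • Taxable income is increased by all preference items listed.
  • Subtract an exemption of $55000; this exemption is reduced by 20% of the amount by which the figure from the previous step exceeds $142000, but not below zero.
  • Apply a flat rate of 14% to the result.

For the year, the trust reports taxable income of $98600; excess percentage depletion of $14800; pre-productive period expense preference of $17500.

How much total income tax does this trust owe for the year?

Tentative minimum tax:
  Adjusted income: $98600 + $14800 + $17500 = $130900
  Exemption: $130900 ≤ $142000, so full $55000 applies
  Base: $130900 − $55000 = $75900
  $75900 × 14% = $10626

General income tax:
  $33000 × 14% = $4620
  $63000 × 18% = $11340
  $2600 × 31% = $806
  → $16766

$16766 > $10626, so the general income tax governs.

$16766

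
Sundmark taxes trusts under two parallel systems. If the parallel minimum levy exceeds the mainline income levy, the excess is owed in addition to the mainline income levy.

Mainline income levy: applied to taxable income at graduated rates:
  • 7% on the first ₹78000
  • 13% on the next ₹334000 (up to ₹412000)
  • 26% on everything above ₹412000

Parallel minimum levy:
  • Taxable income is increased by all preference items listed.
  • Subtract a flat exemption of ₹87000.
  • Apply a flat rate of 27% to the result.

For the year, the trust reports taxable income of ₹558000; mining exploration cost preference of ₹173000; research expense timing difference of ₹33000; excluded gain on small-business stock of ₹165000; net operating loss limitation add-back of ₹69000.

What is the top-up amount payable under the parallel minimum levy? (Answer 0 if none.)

Parallel minimum levy:
  Adjusted income: ₹558000 + ₹173000 + ₹33000 + ₹165000 + ₹69000 = ₹998000
  Less exemption ₹87000 → base ₹911000
  ₹911000 × 27% = ₹245970

Mainline income levy:
  ₹78000 × 7% = ₹5460
  ₹334000 × 13% = ₹43420
  ₹146000 × 26% = ₹37960
  → ₹86840

Excess of parallel minimum levy over mainline income levy: ₹245970 − ₹86840 = ₹159130.

₹159130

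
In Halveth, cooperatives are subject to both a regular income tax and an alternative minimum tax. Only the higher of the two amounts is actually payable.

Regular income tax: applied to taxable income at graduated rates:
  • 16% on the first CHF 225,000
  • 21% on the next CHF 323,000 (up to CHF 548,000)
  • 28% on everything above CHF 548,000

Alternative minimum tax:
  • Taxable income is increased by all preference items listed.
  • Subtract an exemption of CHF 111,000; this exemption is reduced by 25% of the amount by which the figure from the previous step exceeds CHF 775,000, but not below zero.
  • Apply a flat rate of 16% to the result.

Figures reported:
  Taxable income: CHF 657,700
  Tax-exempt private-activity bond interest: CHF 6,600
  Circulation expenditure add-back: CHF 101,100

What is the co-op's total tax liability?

CHF 134,546

Regular income tax:
  CHF 225,000 × 16% = CHF 36,000
  CHF 323,000 × 21% = CHF 67,830
  CHF 109,700 × 28% = CHF 30,716
  → CHF 134,546

Alternative minimum tax:
  Adjusted income: CHF 657,700 + CHF 6,600 + CHF 101,100 = CHF 765,400
  Exemption: CHF 765,400 ≤ CHF 775,000, so full CHF 111,000 applies
  Base: CHF 765,400 − CHF 111,000 = CHF 654,400
  CHF 654,400 × 16% = CHF 104,704

CHF 134,546 > CHF 104,704, so the regular income tax governs.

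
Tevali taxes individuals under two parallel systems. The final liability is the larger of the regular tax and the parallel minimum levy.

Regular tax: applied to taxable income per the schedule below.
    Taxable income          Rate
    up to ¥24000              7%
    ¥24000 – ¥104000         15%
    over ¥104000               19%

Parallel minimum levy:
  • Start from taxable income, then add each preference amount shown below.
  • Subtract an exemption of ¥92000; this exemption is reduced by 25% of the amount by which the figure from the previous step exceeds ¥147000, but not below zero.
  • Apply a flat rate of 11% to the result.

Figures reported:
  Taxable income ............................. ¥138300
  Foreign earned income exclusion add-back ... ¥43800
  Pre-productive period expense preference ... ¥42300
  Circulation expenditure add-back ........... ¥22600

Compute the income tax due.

Parallel minimum levy:
  Adjusted income: ¥138300 + ¥43800 + ¥42300 + ¥22600 = ¥247000
  Exemption: ¥92000 − 25% × (¥247000 − ¥147000) = ¥92000 − ¥25000 = ¥67000
  Base: ¥247000 − ¥67000 = ¥180000
  ¥180000 × 11% = ¥19800

Regular tax:
  ¥24000 × 7% = ¥1680
  ¥80000 × 15% = ¥12000
  ¥34300 × 19% = ¥6517
  → ¥20197

¥20197 > ¥19800, so the regular tax governs.

¥20197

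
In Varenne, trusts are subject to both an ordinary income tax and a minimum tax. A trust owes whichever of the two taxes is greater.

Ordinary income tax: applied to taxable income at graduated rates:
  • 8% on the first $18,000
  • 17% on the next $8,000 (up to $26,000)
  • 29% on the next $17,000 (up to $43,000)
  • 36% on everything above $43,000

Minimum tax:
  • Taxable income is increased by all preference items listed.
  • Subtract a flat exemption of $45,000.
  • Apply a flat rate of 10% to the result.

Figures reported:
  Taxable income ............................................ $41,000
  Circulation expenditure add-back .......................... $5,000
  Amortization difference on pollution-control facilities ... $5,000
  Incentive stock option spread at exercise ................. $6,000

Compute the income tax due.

Minimum tax:
  Adjusted income: $41,000 + $5,000 + $5,000 + $6,000 = $57,000
  Less exemption $45,000 → base $12,000
  $12,000 × 10% = $1,200

Ordinary income tax:
  $18,000 × 8% = $1,440
  $8,000 × 17% = $1,360
  $15,000 × 29% = $4,350
  → $7,150

$7,150 > $1,200, so the ordinary income tax governs.

$7,150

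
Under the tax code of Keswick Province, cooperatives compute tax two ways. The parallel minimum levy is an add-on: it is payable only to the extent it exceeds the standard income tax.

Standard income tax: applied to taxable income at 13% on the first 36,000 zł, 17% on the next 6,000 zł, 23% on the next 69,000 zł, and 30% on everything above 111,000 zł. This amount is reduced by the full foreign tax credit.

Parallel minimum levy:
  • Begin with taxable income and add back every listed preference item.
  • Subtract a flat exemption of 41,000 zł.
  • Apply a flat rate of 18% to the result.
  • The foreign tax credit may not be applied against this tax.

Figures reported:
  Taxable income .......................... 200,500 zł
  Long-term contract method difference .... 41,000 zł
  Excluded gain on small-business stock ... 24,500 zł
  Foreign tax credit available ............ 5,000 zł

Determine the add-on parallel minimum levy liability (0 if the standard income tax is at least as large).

0 zł

Standard income tax:
  36,000 zł × 13% = 4,680 zł
  6,000 zł × 17% = 1,020 zł
  69,000 zł × 23% = 15,870 zł
  89,500 zł × 30% = 26,850 zł
  → 48,420 zł
  Less foreign tax credit 5,000 zł → 43,420 zł

Parallel minimum levy:
  Adjusted income: 200,500 zł + 41,000 zł + 24,500 zł = 266,000 zł
  Less exemption 41,000 zł → base 225,000 zł
  225,000 zł × 18% = 40,500 zł

40,500 zł ≤ 43,420 zł, so no add-on is due.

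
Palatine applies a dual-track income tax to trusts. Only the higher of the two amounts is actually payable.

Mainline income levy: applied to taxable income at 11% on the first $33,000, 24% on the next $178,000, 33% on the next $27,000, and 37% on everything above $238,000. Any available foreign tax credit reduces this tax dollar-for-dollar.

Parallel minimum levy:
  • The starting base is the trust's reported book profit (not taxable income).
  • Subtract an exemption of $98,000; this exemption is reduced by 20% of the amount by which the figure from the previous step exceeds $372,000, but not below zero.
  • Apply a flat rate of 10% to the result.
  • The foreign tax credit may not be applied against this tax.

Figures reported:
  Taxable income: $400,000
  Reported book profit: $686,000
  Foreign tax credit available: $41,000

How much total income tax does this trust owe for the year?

$74,200

Mainline income levy:
  $33,000 × 11% = $3,630
  $178,000 × 24% = $42,720
  $27,000 × 33% = $8,910
  $162,000 × 37% = $59,940
  → $115,200
  Less foreign tax credit $41,000 → $74,200

Parallel minimum levy:
  Base (reported book profit): $686,000
  Exemption: $98,000 − 20% × ($686,000 − $372,000) = $98,000 − $62,800 = $35,200
  Base: $686,000 − $35,200 = $650,800
  $650,800 × 10% = $65,080

$74,200 > $65,080, so the mainline income levy governs.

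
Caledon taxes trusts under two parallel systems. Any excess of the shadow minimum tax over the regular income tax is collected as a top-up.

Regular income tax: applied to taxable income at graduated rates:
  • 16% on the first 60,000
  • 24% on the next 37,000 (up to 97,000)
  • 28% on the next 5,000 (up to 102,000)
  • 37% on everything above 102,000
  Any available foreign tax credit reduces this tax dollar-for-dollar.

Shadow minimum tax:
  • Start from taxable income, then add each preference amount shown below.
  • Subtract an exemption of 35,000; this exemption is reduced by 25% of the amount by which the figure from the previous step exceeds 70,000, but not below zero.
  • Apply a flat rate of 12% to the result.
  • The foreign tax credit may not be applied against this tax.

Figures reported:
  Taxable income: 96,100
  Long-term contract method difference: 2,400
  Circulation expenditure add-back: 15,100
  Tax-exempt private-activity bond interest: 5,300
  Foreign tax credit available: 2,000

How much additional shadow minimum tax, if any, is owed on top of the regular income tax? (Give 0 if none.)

Shadow minimum tax:
  Adjusted income: 96,100 + 2,400 + 15,100 + 5,300 = 118,900
  Exemption: 35,000 − 25% × (118,900 − 70,000) = 35,000 − 12,225 = 22,775
  Base: 118,900 − 22,775 = 96,125
  96,125 × 12% = 11,535

Regular income tax:
  60,000 × 16% = 9,600
  36,100 × 24% = 8,664
  → 18,264
  Less foreign tax credit 2,000 → 16,264

11,535 ≤ 16,264, so no add-on is due.

0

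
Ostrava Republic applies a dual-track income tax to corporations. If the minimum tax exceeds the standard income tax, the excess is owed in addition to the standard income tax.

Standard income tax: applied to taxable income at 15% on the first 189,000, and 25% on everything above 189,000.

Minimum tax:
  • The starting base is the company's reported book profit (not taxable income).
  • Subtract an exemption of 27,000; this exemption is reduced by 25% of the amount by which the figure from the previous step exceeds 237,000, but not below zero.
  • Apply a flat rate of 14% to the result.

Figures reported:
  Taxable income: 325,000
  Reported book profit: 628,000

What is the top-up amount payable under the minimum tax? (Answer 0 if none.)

25,570

Standard income tax:
  189,000 × 15% = 28,350
  136,000 × 25% = 34,000
  → 62,350

Minimum tax:
  Base (reported book profit): 628,000
  Exemption: 25% × (628,000 − 237,000) = 97,750 ≥ 27,000, so the exemption is fully phased out
  Base: 628,000 − 0 = 628,000
  628,000 × 14% = 87,920

Excess of minimum tax over standard income tax: 87,920 − 62,350 = 25,570.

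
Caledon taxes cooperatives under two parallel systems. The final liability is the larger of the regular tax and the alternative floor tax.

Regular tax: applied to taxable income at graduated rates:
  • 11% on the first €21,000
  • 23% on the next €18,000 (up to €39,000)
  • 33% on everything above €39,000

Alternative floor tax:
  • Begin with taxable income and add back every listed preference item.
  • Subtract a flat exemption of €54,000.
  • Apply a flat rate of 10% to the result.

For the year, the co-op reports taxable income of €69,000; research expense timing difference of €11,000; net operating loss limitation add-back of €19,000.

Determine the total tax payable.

€16,350

Alternative floor tax:
  Adjusted income: €69,000 + €11,000 + €19,000 = €99,000
  Less exemption €54,000 → base €45,000
  €45,000 × 10% = €4,500

Regular tax:
  €21,000 × 11% = €2,310
  €18,000 × 23% = €4,140
  €30,000 × 33% = €9,900
  → €16,350

€16,350 > €4,500, so the regular tax governs.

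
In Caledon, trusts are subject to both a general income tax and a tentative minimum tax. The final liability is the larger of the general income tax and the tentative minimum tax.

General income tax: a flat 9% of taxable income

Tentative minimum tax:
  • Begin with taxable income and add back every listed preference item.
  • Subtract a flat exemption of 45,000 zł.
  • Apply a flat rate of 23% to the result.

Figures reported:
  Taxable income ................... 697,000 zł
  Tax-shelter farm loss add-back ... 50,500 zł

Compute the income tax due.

Tentative minimum tax:
  Adjusted income: 697,000 zł + 50,500 zł = 747,500 zł
  Less exemption 45,000 zł → base 702,500 zł
  702,500 zł × 23% = 161,575 zł

General income tax:
  697,000 zł × 9% = 62,730 zł

161,575 zł > 62,730 zł, so the tentative minimum tax is the binding amount.

161,575 zł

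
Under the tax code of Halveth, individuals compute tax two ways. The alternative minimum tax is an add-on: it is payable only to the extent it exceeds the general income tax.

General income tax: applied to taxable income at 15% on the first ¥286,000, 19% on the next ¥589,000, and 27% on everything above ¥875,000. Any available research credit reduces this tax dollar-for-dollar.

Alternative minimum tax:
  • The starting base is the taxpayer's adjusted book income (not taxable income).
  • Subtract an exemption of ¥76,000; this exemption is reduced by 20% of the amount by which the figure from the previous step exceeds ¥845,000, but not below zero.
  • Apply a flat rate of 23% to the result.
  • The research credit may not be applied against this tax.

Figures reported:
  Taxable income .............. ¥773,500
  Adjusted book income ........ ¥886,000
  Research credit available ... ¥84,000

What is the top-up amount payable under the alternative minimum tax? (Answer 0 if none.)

Alternative minimum tax:
  Base (adjusted book income): ¥886,000
  Exemption: ¥76,000 − 20% × (¥886,000 − ¥845,000) = ¥76,000 − ¥8,200 = ¥67,800
  Base: ¥886,000 − ¥67,800 = ¥818,200
  ¥818,200 × 23% = ¥188,186

General income tax:
  ¥286,000 × 15% = ¥42,900
  ¥487,500 × 19% = ¥92,625
  → ¥135,525
  Less research credit ¥84,000 → ¥51,525

Excess of alternative minimum tax over general income tax: ¥188,186 − ¥51,525 = ¥136,661.

¥136,661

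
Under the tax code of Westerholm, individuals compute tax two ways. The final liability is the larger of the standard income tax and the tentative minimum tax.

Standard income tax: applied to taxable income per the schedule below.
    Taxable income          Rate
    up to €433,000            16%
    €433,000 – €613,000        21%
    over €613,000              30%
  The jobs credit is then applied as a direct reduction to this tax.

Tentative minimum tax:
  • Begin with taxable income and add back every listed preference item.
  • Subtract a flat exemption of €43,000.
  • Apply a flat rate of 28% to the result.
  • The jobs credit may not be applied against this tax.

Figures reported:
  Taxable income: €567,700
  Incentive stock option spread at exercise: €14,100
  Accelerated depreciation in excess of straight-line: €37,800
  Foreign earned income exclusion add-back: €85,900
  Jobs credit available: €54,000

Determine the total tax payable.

€185,500

Tentative minimum tax:
  Adjusted income: €567,700 + €14,100 + €37,800 + €85,900 = €705,500
  Less exemption €43,000 → base €662,500
  €662,500 × 28% = €185,500

Standard income tax:
  €433,000 × 16% = €69,280
  €134,700 × 21% = €28,287
  → €97,567
  Less jobs credit €54,000 → €43,567

€185,500 > €43,567, so the tentative minimum tax is the binding amount.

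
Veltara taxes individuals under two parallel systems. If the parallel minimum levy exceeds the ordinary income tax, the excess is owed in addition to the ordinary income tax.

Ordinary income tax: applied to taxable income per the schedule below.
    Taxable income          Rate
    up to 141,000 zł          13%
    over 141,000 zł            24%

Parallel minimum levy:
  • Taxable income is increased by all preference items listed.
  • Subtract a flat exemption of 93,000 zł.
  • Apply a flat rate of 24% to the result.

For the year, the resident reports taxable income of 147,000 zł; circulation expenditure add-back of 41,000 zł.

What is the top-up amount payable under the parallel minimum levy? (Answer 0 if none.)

Ordinary income tax:
  141,000 zł × 13% = 18,330 zł
  6,000 zł × 24% = 1,440 zł
  → 19,770 zł

Parallel minimum levy:
  Adjusted income: 147,000 zł + 41,000 zł = 188,000 zł
  Less exemption 93,000 zł → base 95,000 zł
  95,000 zł × 24% = 22,800 zł

Excess of parallel minimum levy over ordinary income tax: 22,800 zł − 19,770 zł = 3,030 zł.

3,030 zł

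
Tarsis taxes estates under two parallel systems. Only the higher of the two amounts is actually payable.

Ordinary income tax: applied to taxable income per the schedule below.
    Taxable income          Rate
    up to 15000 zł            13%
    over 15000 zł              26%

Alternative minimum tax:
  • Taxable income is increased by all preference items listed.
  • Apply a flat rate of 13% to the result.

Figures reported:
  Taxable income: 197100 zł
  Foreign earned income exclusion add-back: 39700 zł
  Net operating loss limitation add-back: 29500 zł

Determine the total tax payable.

49296 zł

Alternative minimum tax:
  Adjusted income: 197100 zł + 39700 zł + 29500 zł = 266300 zł
  266300 zł × 13% = 34619 zł

Ordinary income tax:
  15000 zł × 13% = 1950 zł
  182100 zł × 26% = 47346 zł
  → 49296 zł

49296 zł > 34619 zł, so the ordinary income tax governs.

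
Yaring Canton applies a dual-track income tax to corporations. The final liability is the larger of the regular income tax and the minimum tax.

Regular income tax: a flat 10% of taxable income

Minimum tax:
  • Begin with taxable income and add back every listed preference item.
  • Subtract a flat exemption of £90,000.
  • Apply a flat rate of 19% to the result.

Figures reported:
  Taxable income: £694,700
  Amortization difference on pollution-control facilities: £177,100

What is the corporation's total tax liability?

£148,542

Regular income tax:
  £694,700 × 10% = £69,470

Minimum tax:
  Adjusted income: £694,700 + £177,100 = £871,800
  Less exemption £90,000 → base £781,800
  £781,800 × 19% = £148,542

£148,542 > £69,470, so the minimum tax is the binding amount.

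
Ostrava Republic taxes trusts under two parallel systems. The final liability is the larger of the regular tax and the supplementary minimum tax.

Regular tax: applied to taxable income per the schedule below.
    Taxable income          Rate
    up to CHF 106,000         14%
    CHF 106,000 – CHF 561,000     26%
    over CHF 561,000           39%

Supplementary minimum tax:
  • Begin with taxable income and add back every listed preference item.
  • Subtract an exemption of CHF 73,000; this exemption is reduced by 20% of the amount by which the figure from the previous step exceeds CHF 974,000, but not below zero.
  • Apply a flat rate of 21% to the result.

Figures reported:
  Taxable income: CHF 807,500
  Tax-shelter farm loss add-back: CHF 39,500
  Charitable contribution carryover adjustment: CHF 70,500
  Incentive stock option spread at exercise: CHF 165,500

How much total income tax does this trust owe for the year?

Supplementary minimum tax:
  Adjusted income: CHF 807,500 + CHF 39,500 + CHF 70,500 + CHF 165,500 = CHF 1,083,000
  Exemption: CHF 73,000 − 20% × (CHF 1,083,000 − CHF 974,000) = CHF 73,000 − CHF 21,800 = CHF 51,200
  Base: CHF 1,083,000 − CHF 51,200 = CHF 1,031,800
  CHF 1,031,800 × 21% = CHF 216,678

Regular tax:
  CHF 106,000 × 14% = CHF 14,840
  CHF 455,000 × 26% = CHF 118,300
  CHF 246,500 × 39% = CHF 96,135
  → CHF 229,275

CHF 229,275 > CHF 216,678, so the regular tax governs.

CHF 229,275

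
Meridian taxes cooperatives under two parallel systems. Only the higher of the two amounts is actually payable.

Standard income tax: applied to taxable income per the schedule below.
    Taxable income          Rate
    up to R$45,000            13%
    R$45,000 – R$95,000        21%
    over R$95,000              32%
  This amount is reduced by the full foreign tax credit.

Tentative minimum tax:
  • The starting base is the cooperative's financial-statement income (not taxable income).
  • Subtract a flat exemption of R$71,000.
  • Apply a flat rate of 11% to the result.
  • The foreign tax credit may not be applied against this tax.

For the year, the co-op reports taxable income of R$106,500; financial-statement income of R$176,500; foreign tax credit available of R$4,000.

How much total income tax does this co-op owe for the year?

Standard income tax:
  R$45,000 × 13% = R$5,850
  R$50,000 × 21% = R$10,500
  R$11,500 × 32% = R$3,680
  → R$20,030
  Less foreign tax credit R$4,000 → R$16,030

Tentative minimum tax:
  Base (financial-statement income): R$176,500
  Less exemption R$71,000 → base R$105,500
  R$105,500 × 11% = R$11,605

R$16,030 > R$11,605, so the standard income tax governs.

R$16,030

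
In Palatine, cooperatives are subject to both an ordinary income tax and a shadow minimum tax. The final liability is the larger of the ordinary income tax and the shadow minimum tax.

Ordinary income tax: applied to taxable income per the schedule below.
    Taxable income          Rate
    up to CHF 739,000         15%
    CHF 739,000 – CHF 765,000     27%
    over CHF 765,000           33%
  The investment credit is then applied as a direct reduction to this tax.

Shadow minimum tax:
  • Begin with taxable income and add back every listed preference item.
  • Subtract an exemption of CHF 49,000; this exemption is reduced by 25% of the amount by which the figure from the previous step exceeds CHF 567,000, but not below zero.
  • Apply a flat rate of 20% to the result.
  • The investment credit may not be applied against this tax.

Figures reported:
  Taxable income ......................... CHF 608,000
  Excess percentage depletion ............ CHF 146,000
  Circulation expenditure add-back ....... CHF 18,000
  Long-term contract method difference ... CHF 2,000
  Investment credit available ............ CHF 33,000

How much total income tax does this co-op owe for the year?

Shadow minimum tax:
  Adjusted income: CHF 608,000 + CHF 146,000 + CHF 18,000 + CHF 2,000 = CHF 774,000
  Exemption: 25% × (CHF 774,000 − CHF 567,000) = CHF 51,750 ≥ CHF 49,000, so the exemption is fully phased out
  Base: CHF 774,000 − CHF 0 = CHF 774,000
  CHF 774,000 × 20% = CHF 154,800

Ordinary income tax:
  CHF 608,000 × 15% = CHF 91,200
  Less investment credit CHF 33,000 → CHF 58,200

CHF 154,800 > CHF 58,200, so the shadow minimum tax is the binding amount.

CHF 154,800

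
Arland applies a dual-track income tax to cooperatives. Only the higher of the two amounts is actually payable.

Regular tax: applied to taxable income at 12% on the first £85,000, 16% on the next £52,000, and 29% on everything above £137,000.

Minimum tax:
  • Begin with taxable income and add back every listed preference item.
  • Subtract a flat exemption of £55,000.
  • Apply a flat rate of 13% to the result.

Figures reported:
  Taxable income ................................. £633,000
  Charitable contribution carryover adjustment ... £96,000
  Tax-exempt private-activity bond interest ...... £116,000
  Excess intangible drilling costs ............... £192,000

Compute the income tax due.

Regular tax:
  £85,000 × 12% = £10,200
  £52,000 × 16% = £8,320
  £496,000 × 29% = £143,840
  → £162,360

Minimum tax:
  Adjusted income: £633,000 + £96,000 + £116,000 + £192,000 = £1,037,000
  Less exemption £55,000 → base £982,000
  £982,000 × 13% = £127,660

£162,360 > £127,660, so the regular tax governs.

£162,360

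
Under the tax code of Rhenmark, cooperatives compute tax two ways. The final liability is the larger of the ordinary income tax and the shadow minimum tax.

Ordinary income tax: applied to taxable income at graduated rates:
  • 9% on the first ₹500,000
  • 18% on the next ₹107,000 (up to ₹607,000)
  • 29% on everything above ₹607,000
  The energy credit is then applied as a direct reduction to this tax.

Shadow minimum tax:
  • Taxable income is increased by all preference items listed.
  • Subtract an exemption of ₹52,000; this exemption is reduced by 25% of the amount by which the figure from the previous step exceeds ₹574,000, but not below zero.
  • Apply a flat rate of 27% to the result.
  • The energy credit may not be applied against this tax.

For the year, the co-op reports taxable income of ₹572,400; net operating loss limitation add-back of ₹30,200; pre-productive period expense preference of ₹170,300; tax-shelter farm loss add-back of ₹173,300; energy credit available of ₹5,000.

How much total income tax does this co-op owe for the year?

₹255,474

Ordinary income tax:
  ₹500,000 × 9% = ₹45,000
  ₹72,400 × 18% = ₹13,032
  → ₹58,032
  Less energy credit ₹5,000 → ₹53,032

Shadow minimum tax:
  Adjusted income: ₹572,400 + ₹30,200 + ₹170,300 + ₹173,300 = ₹946,200
  Exemption: 25% × (₹946,200 − ₹574,000) = ₹93,050 ≥ ₹52,000, so the exemption is fully phased out
  Base: ₹946,200 − ₹0 = ₹946,200
  ₹946,200 × 27% = ₹255,474

₹255,474 > ₹53,032, so the shadow minimum tax is the binding amount.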